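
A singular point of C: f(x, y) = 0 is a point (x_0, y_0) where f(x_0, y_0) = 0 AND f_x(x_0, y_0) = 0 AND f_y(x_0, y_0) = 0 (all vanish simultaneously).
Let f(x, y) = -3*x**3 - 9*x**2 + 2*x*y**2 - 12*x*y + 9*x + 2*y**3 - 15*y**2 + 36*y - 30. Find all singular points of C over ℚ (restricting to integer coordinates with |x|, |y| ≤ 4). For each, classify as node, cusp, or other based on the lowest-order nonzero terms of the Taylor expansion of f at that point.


Singular points: {(-1, 3)}; classification: cusp.

Compute partial derivatives:
  f_x = -9*x**2 - 18*x + 2*y**2 - 12*y + 9.
  f_y = 4*x*y - 12*x + 6*y**2 - 30*y + 36.
Scan x_0 ∈ {−4, ..., 4}. For each x_0, f_y(x_0, y) is a polynomial in y; find its integer roots y ∈ {−4, ..., 4}, then test f_x and f at those candidates.
  x = -4: f_y(-4, y) = 6*y**2 - 46*y + 84; vanishes at y ∈ {3}. (-4, 3): f_x = -81 ≠ 0.
  x = -3: f_y(-3, y) = 6*y**2 - 42*y + 72; vanishes at y ∈ {3, 4}. (-3, 3): f_x = -36 ≠ 0; (-3, 4): f_x = -34 ≠ 0.
  x = -2: f_y(-2, y) = 6*y**2 - 38*y + 60; vanishes at y ∈ {3}. (-2, 3): f_x = -9 ≠ 0.
  x = -1: f_y(-1, y) = 6*y**2 - 34*y + 48; vanishes at y ∈ {3}. (-1, 3): f_x = 0, f = 0 — SINGULAR.
  x = 0: f_y(0, y) = 6*y**2 - 30*y + 36; vanishes at y ∈ {2, 3}. (0, 2): f_x = -7 ≠ 0; (0, 3): f_x = -9 ≠ 0.
  x = 1: f_y(1, y) = 6*y**2 - 26*y + 24; vanishes at y ∈ {3}. (1, 3): f_x = -36 ≠ 0.
  x = 2: f_y(2, y) = 6*y**2 - 22*y + 12; vanishes at y ∈ {3}. (2, 3): f_x = -81 ≠ 0.
  x = 3: f_y(3, y) = 6*y**2 - 18*y; vanishes at y ∈ {0, 3}. (3, 0): f_x = -126 ≠ 0; (3, 3): f_x = -144 ≠ 0.
  x = 4: f_y(4, y) = 6*y**2 - 14*y - 12; vanishes at y ∈ {3}. (4, 3): f_x = -225 ≠ 0.
Only singular point on the grid: (-1, 3).
Classify: substitute x = -1 + u, y = 3 + v and expand: f = -3*u**3 + 2*u*v**2 + 2*v**3 + v**2.
No constant or linear terms (consistent with a singular point). Quadratic part: v**2. Cubic part: -3*u**3 + 2*u*v**2 + 2*v**3.
The quadratic part v**2 is a perfect square, so there is a single (double) tangent line v = 0, i.e. y = 3. Restricting the cubic part to that line (v = 0) leaves -3*u**3 ≠ 0, so f is not divisible by v and the branch is v² ≈ 3*u**3 to lowest order — this is a cusp.
Classification: cusp.


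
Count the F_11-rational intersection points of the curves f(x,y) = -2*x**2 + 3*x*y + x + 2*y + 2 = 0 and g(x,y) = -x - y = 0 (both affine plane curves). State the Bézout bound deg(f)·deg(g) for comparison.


Common zeros: ∅; count = 0; Bézout bound = 2.

deg(f) = 2, deg(g) = 1, so Bézout bound = 2.
Scan x ∈ F_11. For each x, list the y ∈ F_11 with f(x, y) ≡ 0 and those with g(x, y) ≡ 0 (mod 11); the common zeros in that column are the intersection.
  x = 0: f ≡ 0 at y ∈ {10}; g ≡ 0 at y ∈ {0}; common: ∅.
  x = 1: f ≡ 0 at y ∈ {2}; g ≡ 0 at y ∈ {10}; common: ∅.
  x = 2: f ≡ 0 at y ∈ {6}; g ≡ 0 at y ∈ {9}; common: ∅.
  x = 3: f ≡ 0 at y ∈ ∅; g ≡ 0 at y ∈ {8}; common: ∅.
  x = 4: f ≡ 0 at y ∈ {5}; g ≡ 0 at y ∈ {7}; common: ∅.
  x = 5: f ≡ 0 at y ∈ {9}; g ≡ 0 at y ∈ {6}; common: ∅.
  x = 6: f ≡ 0 at y ∈ {1}; g ≡ 0 at y ∈ {5}; common: ∅.
  x = 7: f ≡ 0 at y ∈ {1}; g ≡ 0 at y ∈ {4}; common: ∅.
  x = 8: f ≡ 0 at y ∈ {2}; g ≡ 0 at y ∈ {3}; common: ∅.
  x = 9: f ≡ 0 at y ∈ {9}; g ≡ 0 at y ∈ {2}; common: ∅.
  x = 10: f ≡ 0 at y ∈ {10}; g ≡ 0 at y ∈ {1}; common: ∅.
Collecting: common zeros = ∅, so the count is 0.
Comparison with the Bézout bound: 0 ≤ 2 = deg(f)·deg(g), as expected for curves with no common component (the affine F_11-count falls short of the bound because intersections may lie at infinity, over extension fields, or carry multiplicity).


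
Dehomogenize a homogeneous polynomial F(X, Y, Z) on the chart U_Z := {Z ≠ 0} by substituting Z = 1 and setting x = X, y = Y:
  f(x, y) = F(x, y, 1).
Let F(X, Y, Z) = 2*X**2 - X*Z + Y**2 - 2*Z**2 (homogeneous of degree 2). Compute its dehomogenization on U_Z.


f(x, y) = 2*x**2 - x + y**2 - 2

On U_Z we set Z = 1. Each monomial c·X^i·Y^j·Z^k in F becomes c·x^i·y^j·1^k = c·x^i·y^j.
Substituting Z = 1: F(X, Y, 1) = 2*x**2 - x + y**2 - 2.
Note: deg(f) ≤ deg(F) = 2; strict inequality happens when F is divisible by Z (lost terms).


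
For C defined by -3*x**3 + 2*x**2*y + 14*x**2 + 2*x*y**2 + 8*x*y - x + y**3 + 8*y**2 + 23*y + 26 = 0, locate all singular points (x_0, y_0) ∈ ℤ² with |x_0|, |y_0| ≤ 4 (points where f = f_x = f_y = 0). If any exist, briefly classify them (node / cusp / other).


Singular points: {(1, -3)}; classification: node.

Compute partial derivatives:
  f_x = -9*x**2 + 4*x*y + 28*x + 2*y**2 + 8*y - 1.
  f_y = 2*x**2 + 4*x*y + 8*x + 3*y**2 + 16*y + 23.
Scan x_0 ∈ {−4, ..., 4}. For each x_0, f_y(x_0, y) is a polynomial in y; find its integer roots y ∈ {−4, ..., 4}, then test f_x and f at those candidates.
  x = -4: f_y(-4, y) = 3*y**2 + 23; no integer root y with |y| ≤ 4.
  x = -3: f_y(-3, y) = 3*y**2 + 4*y + 17; no integer root y with |y| ≤ 4.
  x = -2: f_y(-2, y) = 3*y**2 + 8*y + 15; no integer root y with |y| ≤ 4.
  x = -1: f_y(-1, y) = 3*y**2 + 12*y + 17; no integer root y with |y| ≤ 4.
  x = 0: f_y(0, y) = 3*y**2 + 16*y + 23; no integer root y with |y| ≤ 4.
  x = 1: f_y(1, y) = 3*y**2 + 20*y + 33; vanishes at y ∈ {-3}. (1, -3): f_x = 0, f = 0 — SINGULAR.
  x = 2: f_y(2, y) = 3*y**2 + 24*y + 47; no integer root y with |y| ≤ 4.
  x = 3: f_y(3, y) = 3*y**2 + 28*y + 65; no integer root y with |y| ≤ 4.
  x = 4: f_y(4, y) = 3*y**2 + 32*y + 87; no integer root y with |y| ≤ 4.
Only singular point on the grid: (1, -3).
Classify: substitute x = 1 + u, y = -3 + v and expand: f = -3*u**3 + 2*u**2*v - u**2 + 2*u*v**2 + v**3 + v**2.
No constant or linear terms (consistent with a singular point). Quadratic part: -u**2 + v**2. Cubic part: -3*u**3 + 2*u**2*v + 2*u*v**2 + v**3.
The quadratic part v**2 - u**2 = (v − u)(v + u) splits into two distinct linear factors, so there are two distinct tangent lines y − -3 = ±(x − 1) — this is a node (ordinary double point).
Classification: node.


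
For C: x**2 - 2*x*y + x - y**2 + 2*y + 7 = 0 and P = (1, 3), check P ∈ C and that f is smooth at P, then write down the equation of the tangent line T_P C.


Tangent line at P: -3*x - 6*y + 21 = 0.

Step 1: f(1, 3) = 0, so P lies on C.
Step 2: partial derivatives
  f_x(x, y) = 2*x - 2*y + 1, f_y(x, y) = -2*x - 2*y + 2.
  f_x(P) = -3, f_y(P) = -6 (gradient nonzero, so P is smooth).
Step 3: tangent line at P: -3·(x − 1) + -6·(y − 3) = 0.
Expanding: -3*x - 6*y + 21 = 0.


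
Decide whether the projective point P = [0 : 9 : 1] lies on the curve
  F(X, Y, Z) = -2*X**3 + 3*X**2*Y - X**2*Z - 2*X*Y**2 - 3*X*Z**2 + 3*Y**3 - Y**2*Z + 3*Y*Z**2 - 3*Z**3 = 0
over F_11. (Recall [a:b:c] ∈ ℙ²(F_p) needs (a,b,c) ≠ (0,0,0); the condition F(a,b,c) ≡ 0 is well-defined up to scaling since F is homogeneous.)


F(0,9,1) ≡ 7 (mod 11); P is NOT on the curve.

Evaluate F(0, 9, 1) term-by-term (mod 11).
  -2*X**3 ↦ -2·0·1·1 = 0
  3*X**2*Y ↦ 3·0·9·1 = 0
  -X**2*Z ↦ -1·0·1·1 = 0
  -2*X*Y**2 ↦ -2·0·81·1 = 0
  -3*X*Z**2 ↦ -3·0·1·1 = 0
  3*Y**3 ↦ 3·1·729·1 = 2187
  -Y**2*Z ↦ -1·1·81·1 = -81
  3*Y*Z**2 ↦ 3·1·9·1 = 27
  -3*Z**3 ↦ -3·1·1·1 = -3
Sum: F(0, 9, 1) = (0) + (0) + (0) + (0) + (0) + (2187) + (-81) + (27) + (-3) = 2130.
Reducing mod 11: 2130 ≡ 7 (mod 11).
Since F(a, b, c) ≡ 7 ≠ 0 (mod 11), P does NOT lie on the curve.


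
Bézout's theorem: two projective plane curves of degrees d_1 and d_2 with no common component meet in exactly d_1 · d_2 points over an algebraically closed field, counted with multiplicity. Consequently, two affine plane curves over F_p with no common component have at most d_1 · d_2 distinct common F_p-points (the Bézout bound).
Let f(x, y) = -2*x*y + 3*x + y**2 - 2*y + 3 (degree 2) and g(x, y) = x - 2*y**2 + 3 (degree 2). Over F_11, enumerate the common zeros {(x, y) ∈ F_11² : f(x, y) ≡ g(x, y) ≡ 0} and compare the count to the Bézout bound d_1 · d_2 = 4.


Common zeros: {(3, 6)}; count = 1; Bézout bound = 4.

deg(f) = 2, deg(g) = 2, so Bézout bound = 4.
Scan x ∈ F_11. For each x, list the y ∈ F_11 with f(x, y) ≡ 0 and those with g(x, y) ≡ 0 (mod 11); the common zeros in that column are the intersection.
  x = 0: f ≡ 0 at y ∈ {4, 9}; g ≡ 0 at y ∈ ∅; common: ∅.
  x = 1: f ≡ 0 at y ∈ {5, 10}; g ≡ 0 at y ∈ ∅; common: ∅.
  x = 2: f ≡ 0 at y ∈ {3}; g ≡ 0 at y ∈ ∅; common: ∅.
  x = 3: f ≡ 0 at y ∈ {2, 6}; g ≡ 0 at y ∈ {5, 6}; common: {6}.
  x = 4: f ≡ 0 at y ∈ ∅; g ≡ 0 at y ∈ {3, 8}; common: ∅.
  x = 5: f ≡ 0 at y ∈ ∅; g ≡ 0 at y ∈ {2, 9}; common: ∅.
  x = 6: f ≡ 0 at y ∈ ∅; g ≡ 0 at y ∈ ∅; common: ∅.
  x = 7: f ≡ 0 at y ∈ ∅; g ≡ 0 at y ∈ {4, 7}; common: ∅.
  x = 8: f ≡ 0 at y ∈ ∅; g ≡ 0 at y ∈ {0}; common: ∅.
  x = 9: f ≡ 0 at y ∈ {1, 8}; g ≡ 0 at y ∈ ∅; common: ∅.
  x = 10: f ≡ 0 at y ∈ {0}; g ≡ 0 at y ∈ {1, 10}; common: ∅.
Collecting: common zeros = {(3, 6)}, so the count is 1.
Comparison with the Bézout bound: 1 ≤ 4 = deg(f)·deg(g), as expected for curves with no common component (the affine F_11-count falls short of the bound because intersections may lie at infinity, over extension fields, or carry multiplicity).


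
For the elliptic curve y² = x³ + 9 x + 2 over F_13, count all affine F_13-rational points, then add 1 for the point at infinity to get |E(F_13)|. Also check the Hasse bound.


Affine points = {(1, 5), (1, 8), (3, 2), (3, 11), (5, 4), (5, 9), (6, 5), (6, 8), (8, 1), (8, 12), (10, 0)}; affine count = 11; |E(F_13)| = 12.

Discriminant check: Δ ∝ 4a³ + 27b² = 4·9³ + 27·2² = 4·729 + 27·4 ≡ 8 (mod 13). Nonzero ⇒ E is nonsingular.
For each x ∈ F_13, compute rhs = x³ + 9·x + 2 mod 13, then count y ∈ F_13 with y² ≡ rhs.
  x = 0: rhs = 2, matching y values: none (0 points).
  x = 1: rhs = 12, matching y values: 5, 8 (2 points).
  x = 2: rhs = 2, matching y values: none (0 points).
  x = 3: rhs = 4, matching y values: 2, 11 (2 points).
  x = 4: rhs = 11, matching y values: none (0 points).
  x = 5: rhs = 3, matching y values: 4, 9 (2 points).
  x = 6: rhs = 12, matching y values: 5, 8 (2 points).
  x = 7: rhs = 5, matching y values: none (0 points).
  x = 8: rhs = 1, matching y values: 1, 12 (2 points).
  x = 9: rhs = 6, matching y values: none (0 points).
  x = 10: rhs = 0, matching y values: 0 (1 points).
  x = 11: rhs = 2, matching y values: none (0 points).
  x = 12: rhs = 5, matching y values: none (0 points).
Total affine count: 11.
Full point count |E(F_13)| = 11 + 1 = 12.
Hasse bound: |12 − (13+1)| = |-2| = 2 ≤ 2√13 ≈ 7.2111 ✓.


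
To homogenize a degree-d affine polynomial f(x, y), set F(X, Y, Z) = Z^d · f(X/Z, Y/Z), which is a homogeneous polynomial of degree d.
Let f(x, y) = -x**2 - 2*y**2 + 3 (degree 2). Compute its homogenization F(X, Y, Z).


F(X, Y, Z) = -X**2 - 2*Y**2 + 3*Z**2

deg(f) = 2.
Substitute x = X/Z, y = Y/Z into f, then multiply by Z^2.
  monomial -1·x^2·y^0 ↦ -1·X^2·Y^0·Z^0.
  monomial -2·x^0·y^2 ↦ -2·X^0·Y^2·Z^0.
  monomial 3·x^0·y^0 ↦ 3·X^0·Y^0·Z^2.
Collecting: F(X, Y, Z) = -X**2 - 2*Y**2 + 3*Z**2.


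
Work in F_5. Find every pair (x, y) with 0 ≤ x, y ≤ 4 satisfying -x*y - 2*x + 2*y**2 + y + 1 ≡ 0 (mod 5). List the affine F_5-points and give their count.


Affine F_5-points: {(2, 4), (3, 0), (3, 1), (4, 2)}; count = 4.

For each of the 25 pairs (x, y) ∈ F_5², evaluate f(x, y) mod 5. Record the zeros.
  x = 0: [0↦1, 1↦4, 2↦1, 3↦2, 4↦2]  zeros at y ∈ ∅
  x = 1: [0↦4, 1↦1, 2↦2, 3↦2, 4↦1]  zeros at y ∈ ∅
  x = 2: [0↦2, 1↦3, 2↦3, 3↦2, 4↦0]  zeros at y ∈ {4}
  x = 3: [0↦0, 1↦0, 2↦4, 3↦2, 4↦4]  zeros at y ∈ {0, 1}
  x = 4: [0↦3, 1↦2, 2↦0, 3↦2, 4↦3]  zeros at y ∈ {2}
Collecting zeros: affine points = {(2, 4), (3, 0), (3, 1), (4, 2)}.
Total count |C(F_5)_aff| = 4.


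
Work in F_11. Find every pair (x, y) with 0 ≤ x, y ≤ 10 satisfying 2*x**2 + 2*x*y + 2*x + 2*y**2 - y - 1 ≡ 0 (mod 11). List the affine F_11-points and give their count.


Affine F_11-points: {(0, 1), (0, 5), (2, 0), (2, 4), (4, 4), (4, 9), (5, 5), (5, 7), (8, 0), (8, 9), (9, 1), (9, 7)}; count = 12.

For each of the 121 pairs (x, y) ∈ F_11², evaluate f(x, y) mod 11. Record the zeros.
  x = 0: [0↦10, 1↦0, 2↦5, 3↦3, 4↦5, 5↦0, 6↦10, 7↦2, 8↦9, 9↦9, 10↦2]  zeros at y ∈ {1, 5}
  x = 1: [0↦3, 1↦6, 2↦2, 3↦2, 4↦6, 5↦3, 6↦4, 7↦9, 8↦7, 9↦9, 10↦4]  zeros at y ∈ ∅
  x = 2: [0↦0, 1↦5, 2↦3, 3↦5, 4↦0, 5↦10, 6↦2, 7↦9, 8↦9, 9↦2, 10↦10]  zeros at y ∈ {0, 4}
  x = 3: [0↦1, 1↦8, 2↦8, 3↦1, 4↦9, 5↦10, 6↦4, 7↦2, 8↦4, 9↦10, 10↦9]  zeros at y ∈ ∅
  x = 4: [0↦6, 1↦4, 2↦6, 3↦1, 4↦0, 5↦3, 6↦10, 7↦10, 8↦3, 9↦0, 10↦1]  zeros at y ∈ {4, 9}
  x = 5: [0↦4, 1↦4, 2↦8, 3↦5, 4↦6, 5↦0, 6↦9, 7↦0, 8↦6, 9↦5, 10↦8]  zeros at y ∈ {5, 7}
  x = 6: [0↦6, 1↦8, 2↦3, 3↦2, 4↦5, 5↦1, 6↦1, 7↦5, 8↦2, 9↦3, 10↦8]  zeros at y ∈ ∅
  x = 7: [0↦1, 1↦5, 2↦2, 3↦3, 4↦8, 5↦6, 6↦8, 7↦3, 8↦2, 9↦5, 10↦1]  zeros at y ∈ ∅
  x = 8: [0↦0, 1↦6, 2↦5, 3↦8, 4↦4, 5↦4, 6↦8, 7↦5, 8↦6, 9↦0, 10↦9]  zeros at y ∈ {0, 9}
  x = 9: [0↦3, 1↦0, 2↦1, 3↦6, 4↦4, 5↦6, 6↦1, 7↦0, 8↦3, 9↦10, 10↦10]  zeros at y ∈ {1, 7}
  x = 10: [0↦10, 1↦9, 2↦1, 3↦8, 4↦8, 5↦1, 6↦9, 7↦10, 8↦4, 9↦2, 10↦4]  zeros at y ∈ ∅
Collecting zeros: affine points = {(0, 1), (0, 5), (2, 0), (2, 4), (4, 4), (4, 9), (5, 5), (5, 7), (8, 0), (8, 9), (9, 1), (9, 7)}.
Total count |C(F_11)_aff| = 12.


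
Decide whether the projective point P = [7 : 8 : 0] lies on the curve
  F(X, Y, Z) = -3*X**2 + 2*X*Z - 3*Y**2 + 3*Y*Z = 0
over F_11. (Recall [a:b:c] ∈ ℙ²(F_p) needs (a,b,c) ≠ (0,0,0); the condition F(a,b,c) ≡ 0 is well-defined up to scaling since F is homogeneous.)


F(7,8,0) ≡ 2 (mod 11); P is NOT on the curve.

Evaluate F(7, 8, 0) term-by-term (mod 11).
  -3*X**2 ↦ -3·49·1·1 = -147
  2*X*Z ↦ 2·7·1·0 = 0
  -3*Y**2 ↦ -3·1·64·1 = -192
  3*Y*Z ↦ 3·1·8·0 = 0
Sum: F(7, 8, 0) = (-147) + (0) + (-192) + (0) = -339.
Reducing mod 11: -339 ≡ 2 (mod 11).
Since F(a, b, c) ≡ 2 ≠ 0 (mod 11), P does NOT lie on the curve.


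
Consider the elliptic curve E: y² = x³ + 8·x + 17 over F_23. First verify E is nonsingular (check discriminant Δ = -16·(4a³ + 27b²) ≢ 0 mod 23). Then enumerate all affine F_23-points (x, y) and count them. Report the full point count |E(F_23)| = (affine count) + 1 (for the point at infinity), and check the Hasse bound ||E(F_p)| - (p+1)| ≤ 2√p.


Affine points = {(1, 7), (1, 16), (2, 8), (2, 15), (7, 5), (7, 18), (8, 8), (8, 15), (9, 6), (9, 17), (10, 4), (10, 19), (12, 1), (12, 22), (13, 8), (13, 15), (15, 4), (15, 19), (16, 3), (16, 20), (17, 11), (17, 12), (18, 6), (18, 17), (19, 6), (19, 17), (20, 9), (20, 14), (21, 4), (21, 19), (22, 10), (22, 13)}; affine count = 32; |E(F_23)| = 33.

Discriminant check: Δ ∝ 4a³ + 27b² = 4·8³ + 27·17² = 4·512 + 27·289 ≡ 7 (mod 23). Nonzero ⇒ E is nonsingular.
For each x ∈ F_23, compute rhs = x³ + 8·x + 17 mod 23, then count y ∈ F_23 with y² ≡ rhs.
  x = 0: rhs = 17, matching y values: none (0 points).
  x = 1: rhs = 3, matching y values: 7, 16 (2 points).
  x = 2: rhs = 18, matching y values: 8, 15 (2 points).
  x = 3: rhs = 22, matching y values: none (0 points).
  x = 4: rhs = 21, matching y values: none (0 points).
  x = 5: rhs = 21, matching y values: none (0 points).
  x = 6: rhs = 5, matching y values: none (0 points).
  x = 7: rhs = 2, matching y values: 5, 18 (2 points).
  x = 8: rhs = 18, matching y values: 8, 15 (2 points).
  x = 9: rhs = 13, matching y values: 6, 17 (2 points).
  x = 10: rhs = 16, matching y values: 4, 19 (2 points).
  x = 11: rhs = 10, matching y values: none (0 points).
  x = 12: rhs = 1, matching y values: 1, 22 (2 points).
  x = 13: rhs = 18, matching y values: 8, 15 (2 points).
  x = 14: rhs = 21, matching y values: none (0 points).
  x = 15: rhs = 16, matching y values: 4, 19 (2 points).
  x = 16: rhs = 9, matching y values: 3, 20 (2 points).
  x = 17: rhs = 6, matching y values: 11, 12 (2 points).
  x = 18: rhs = 13, matching y values: 6, 17 (2 points).
  x = 19: rhs = 13, matching y values: 6, 17 (2 points).
  x = 20: rhs = 12, matching y values: 9, 14 (2 points).
  x = 21: rhs = 16, matching y values: 4, 19 (2 points).
  x = 22: rhs = 8, matching y values: 10, 13 (2 points).
Total affine count: 32.
Full point count |E(F_23)| = 32 + 1 = 33.
Hasse bound: |33 − (23+1)| = |9| = 9 ≤ 2√23 ≈ 9.5917 ✓.


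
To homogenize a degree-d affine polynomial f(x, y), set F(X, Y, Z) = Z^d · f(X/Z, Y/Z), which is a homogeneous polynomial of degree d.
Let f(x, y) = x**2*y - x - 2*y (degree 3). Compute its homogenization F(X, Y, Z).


F(X, Y, Z) = X**2*Y - X*Z**2 - 2*Y*Z**2

deg(f) = 3.
Substitute x = X/Z, y = Y/Z into f, then multiply by Z^3.
  monomial 1·x^2·y^1 ↦ 1·X^2·Y^1·Z^0.
  monomial -1·x^1·y^0 ↦ -1·X^1·Y^0·Z^2.
  monomial -2·x^0·y^1 ↦ -2·X^0·Y^1·Z^2.
Collecting: F(X, Y, Z) = X**2*Y - X*Z**2 - 2*Y*Z**2.


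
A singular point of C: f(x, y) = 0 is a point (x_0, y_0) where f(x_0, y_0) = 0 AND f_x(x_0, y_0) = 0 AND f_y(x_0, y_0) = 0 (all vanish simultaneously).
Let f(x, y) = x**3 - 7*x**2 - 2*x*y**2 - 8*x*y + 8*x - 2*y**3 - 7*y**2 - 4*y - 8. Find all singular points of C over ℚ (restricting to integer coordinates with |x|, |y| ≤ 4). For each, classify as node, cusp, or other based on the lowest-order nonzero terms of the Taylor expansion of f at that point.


Singular points: {(2, -2)}; classification: node.

Compute partial derivatives:
  f_x = 3*x**2 - 14*x - 2*y**2 - 8*y + 8.
  f_y = -4*x*y - 8*x - 6*y**2 - 14*y - 4.
Scan x_0 ∈ {−4, ..., 4}. For each x_0, f_y(x_0, y) is a polynomial in y; find its integer roots y ∈ {−4, ..., 4}, then test f_x and f at those candidates.
  x = -4: f_y(-4, y) = -6*y**2 + 2*y + 28; vanishes at y ∈ {-2}. (-4, -2): f_x = 120 ≠ 0.
  x = -3: f_y(-3, y) = -6*y**2 - 2*y + 20; vanishes at y ∈ {-2}. (-3, -2): f_x = 85 ≠ 0.
  x = -2: f_y(-2, y) = -6*y**2 - 6*y + 12; vanishes at y ∈ {-2, 1}. (-2, -2): f_x = 56 ≠ 0; (-2, 1): f_x = 38 ≠ 0.
  x = -1: f_y(-1, y) = -6*y**2 - 10*y + 4; vanishes at y ∈ {-2}. (-1, -2): f_x = 33 ≠ 0.
  x = 0: f_y(0, y) = -6*y**2 - 14*y - 4; vanishes at y ∈ {-2}. (0, -2): f_x = 16 ≠ 0.
  x = 1: f_y(1, y) = -6*y**2 - 18*y - 12; vanishes at y ∈ {-2, -1}. (1, -2): f_x = 5 ≠ 0; (1, -1): f_x = 3 ≠ 0.
  x = 2: f_y(2, y) = -6*y**2 - 22*y - 20; vanishes at y ∈ {-2}. (2, -2): f_x = 0, f = 0 — SINGULAR.
  x = 3: f_y(3, y) = -6*y**2 - 26*y - 28; vanishes at y ∈ {-2}. (3, -2): f_x = 1 ≠ 0.
  x = 4: f_y(4, y) = -6*y**2 - 30*y - 36; vanishes at y ∈ {-3, -2}. (4, -3): f_x = 6 ≠ 0; (4, -2): f_x = 8 ≠ 0.
Only singular point on the grid: (2, -2).
Classify: substitute x = 2 + u, y = -2 + v and expand: f = u**3 - u**2 - 2*u*v**2 - 2*v**3 + v**2.
No constant or linear terms (consistent with a singular point). Quadratic part: -u**2 + v**2. Cubic part: u**3 - 2*u*v**2 - 2*v**3.
The quadratic part v**2 - u**2 = (v − u)(v + u) splits into two distinct linear factors, so there are two distinct tangent lines y − -2 = ±(x − 2) — this is a node (ordinary double point).
Classification: node.


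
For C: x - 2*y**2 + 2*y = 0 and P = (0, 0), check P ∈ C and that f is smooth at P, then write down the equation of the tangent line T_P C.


Tangent line at P: x + 2*y = 0.

Step 1: f(0, 0) = 0, so P lies on C.
Step 2: partial derivatives
  f_x(x, y) = 1, f_y(x, y) = 2 - 4*y.
  f_x(P) = 1, f_y(P) = 2 (gradient nonzero, so P is smooth).
Step 3: tangent line at P: 1·(x − 0) + 2·(y − 0) = 0.
Expanding: x + 2*y = 0.


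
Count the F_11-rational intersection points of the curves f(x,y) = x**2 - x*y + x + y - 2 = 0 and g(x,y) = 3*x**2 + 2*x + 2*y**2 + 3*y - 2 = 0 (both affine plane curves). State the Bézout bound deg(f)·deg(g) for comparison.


Common zeros: ∅; count = 0; Bézout bound = 4.

deg(f) = 2, deg(g) = 2, so Bézout bound = 4.
Scan x ∈ F_11. For each x, list the y ∈ F_11 with f(x, y) ≡ 0 and those with g(x, y) ≡ 0 (mod 11); the common zeros in that column are the intersection.
  x = 0: f ≡ 0 at y ∈ {2}; g ≡ 0 at y ∈ {6, 9}; common: ∅.
  x = 1: f ≡ 0 at y ∈ {0, 1, 2, 3, 4, 5, 6, 7, 8, 9, 10}; g ≡ 0 at y ∈ ∅; common: ∅.
  x = 2: f ≡ 0 at y ∈ {4}; g ≡ 0 at y ∈ ∅; common: ∅.
  x = 3: f ≡ 0 at y ∈ {5}; g ≡ 0 at y ∈ {6, 9}; common: ∅.
  x = 4: f ≡ 0 at y ∈ {6}; g ≡ 0 at y ∈ ∅; common: ∅.
  x = 5: f ≡ 0 at y ∈ {7}; g ≡ 0 at y ∈ {1, 3}; common: ∅.
  x = 6: f ≡ 0 at y ∈ {8}; g ≡ 0 at y ∈ {2}; common: ∅.
  x = 7: f ≡ 0 at y ∈ {9}; g ≡ 0 at y ∈ ∅; common: ∅.
  x = 8: f ≡ 0 at y ∈ {10}; g ≡ 0 at y ∈ {2}; common: ∅.
  x = 9: f ≡ 0 at y ∈ {0}; g ≡ 0 at y ∈ {1, 3}; common: ∅.
  x = 10: f ≡ 0 at y ∈ {1}; g ≡ 0 at y ∈ ∅; common: ∅.
Collecting: common zeros = ∅, so the count is 0.
Comparison with the Bézout bound: 0 ≤ 4 = deg(f)·deg(g), as expected for curves with no common component (the affine F_11-count falls short of the bound because intersections may lie at infinity, over extension fields, or carry multiplicity).


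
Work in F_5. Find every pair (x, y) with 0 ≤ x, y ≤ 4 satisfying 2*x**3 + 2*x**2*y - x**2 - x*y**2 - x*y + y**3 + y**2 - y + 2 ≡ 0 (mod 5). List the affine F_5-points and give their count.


Affine F_5-points: {(0, 3), (1, 3), (3, 1), (3, 2), (3, 4), (4, 3)}; count = 6.

For each of the 25 pairs (x, y) ∈ F_5², evaluate f(x, y) mod 5. Record the zeros.
  x = 0: [0↦2, 1↦3, 2↦2, 3↦0, 4↦3]  zeros at y ∈ {3}
  x = 1: [0↦3, 1↦4, 2↦1, 3↦0, 4↦2]  zeros at y ∈ {3}
  x = 2: [0↦4, 1↦4, 2↦3, 3↦2, 4↦2]  zeros at y ∈ ∅
  x = 3: [0↦2, 1↦0, 2↦0, 3↦3, 4↦0]  zeros at y ∈ {1, 2, 4}
  x = 4: [0↦4, 1↦4, 2↦4, 3↦0, 4↦3]  zeros at y ∈ {3}
Collecting zeros: affine points = {(0, 3), (1, 3), (3, 1), (3, 2), (3, 4), (4, 3)}.
Total count |C(F_5)_aff| = 6.


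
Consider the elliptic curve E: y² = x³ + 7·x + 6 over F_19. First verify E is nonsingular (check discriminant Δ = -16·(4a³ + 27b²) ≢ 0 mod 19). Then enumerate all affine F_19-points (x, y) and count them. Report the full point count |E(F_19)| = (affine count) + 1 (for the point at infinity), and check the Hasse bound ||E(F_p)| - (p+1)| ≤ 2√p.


Affine points = {(0, 5), (0, 14), (2, 3), (2, 16), (3, 4), (3, 15), (6, 6), (6, 13), (8, 2), (8, 17), (9, 0), (14, 6), (14, 13), (15, 3), (15, 16), (18, 6), (18, 13)}; affine count = 17; |E(F_19)| = 18.

Discriminant check: Δ ∝ 4a³ + 27b² = 4·7³ + 27·6² = 4·343 + 27·36 ≡ 7 (mod 19). Nonzero ⇒ E is nonsingular.
For each x ∈ F_19, compute rhs = x³ + 7·x + 6 mod 19, then count y ∈ F_19 with y² ≡ rhs.
  x = 0: rhs = 6, matching y values: 5, 14 (2 points).
  x = 1: rhs = 14, matching y values: none (0 points).
  x = 2: rhs = 9, matching y values: 3, 16 (2 points).
  x = 3: rhs = 16, matching y values: 4, 15 (2 points).
  x = 4: rhs = 3, matching y values: none (0 points).
  x = 5: rhs = 14, matching y values: none (0 points).
  x = 6: rhs = 17, matching y values: 6, 13 (2 points).
  x = 7: rhs = 18, matching y values: none (0 points).
  x = 8: rhs = 4, matching y values: 2, 17 (2 points).
  x = 9: rhs = 0, matching y values: 0 (1 points).
  x = 10: rhs = 12, matching y values: none (0 points).
  x = 11: rhs = 8, matching y values: none (0 points).
  x = 12: rhs = 13, matching y values: none (0 points).
  x = 13: rhs = 14, matching y values: none (0 points).
  x = 14: rhs = 17, matching y values: 6, 13 (2 points).
  x = 15: rhs = 9, matching y values: 3, 16 (2 points).
  x = 16: rhs = 15, matching y values: none (0 points).
  x = 17: rhs = 3, matching y values: none (0 points).
  x = 18: rhs = 17, matching y values: 6, 13 (2 points).
Total affine count: 17.
Full point count |E(F_19)| = 17 + 1 = 18.
Hasse bound: |18 − (19+1)| = |-2| = 2 ≤ 2√19 ≈ 8.7178 ✓.


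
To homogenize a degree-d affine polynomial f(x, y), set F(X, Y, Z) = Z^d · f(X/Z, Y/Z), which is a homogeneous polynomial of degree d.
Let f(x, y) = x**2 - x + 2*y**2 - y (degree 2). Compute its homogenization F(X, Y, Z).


F(X, Y, Z) = X**2 - X*Z + 2*Y**2 - Y*Z

deg(f) = 2.
Substitute x = X/Z, y = Y/Z into f, then multiply by Z^2.
  monomial 1·x^2·y^0 ↦ 1·X^2·Y^0·Z^0.
  monomial -1·x^1·y^0 ↦ -1·X^1·Y^0·Z^1.
  monomial 2·x^0·y^2 ↦ 2·X^0·Y^2·Z^0.
  monomial -1·x^0·y^1 ↦ -1·X^0·Y^1·Z^1.
Collecting: F(X, Y, Z) = X**2 - X*Z + 2*Y**2 - Y*Z.


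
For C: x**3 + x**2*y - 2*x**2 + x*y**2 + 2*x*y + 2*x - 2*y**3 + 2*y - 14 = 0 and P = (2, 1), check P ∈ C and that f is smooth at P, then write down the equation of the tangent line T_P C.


Tangent line at P: 13*x + 8*y - 34 = 0.

Step 1: f(2, 1) = 0, so P lies on C.
Step 2: partial derivatives
  f_x(x, y) = 3*x**2 + 2*x*y - 4*x + y**2 + 2*y + 2, f_y(x, y) = x**2 + 2*x*y + 2*x - 6*y**2 + 2.
  f_x(P) = 13, f_y(P) = 8 (gradient nonzero, so P is smooth).
Step 3: tangent line at P: 13·(x − 2) + 8·(y − 1) = 0.
Expanding: 13*x + 8*y - 34 = 0.


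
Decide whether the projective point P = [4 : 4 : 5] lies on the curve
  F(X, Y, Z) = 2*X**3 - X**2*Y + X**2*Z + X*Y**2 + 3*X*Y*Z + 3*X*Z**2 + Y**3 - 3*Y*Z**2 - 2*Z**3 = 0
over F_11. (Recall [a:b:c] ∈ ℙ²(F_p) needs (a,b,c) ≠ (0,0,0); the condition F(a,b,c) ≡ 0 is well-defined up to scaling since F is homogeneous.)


F(4,4,5) ≡ 9 (mod 11); P is NOT on the curve.

Evaluate F(4, 4, 5) term-by-term (mod 11).
  2*X**3 ↦ 2·64·1·1 = 128
  -X**2*Y ↦ -1·16·4·1 = -64
  X**2*Z ↦ 1·16·1·5 = 80
  X*Y**2 ↦ 1·4·16·1 = 64
  3*X*Y*Z ↦ 3·4·4·5 = 240
  3*X*Z**2 ↦ 3·4·1·25 = 300
  Y**3 ↦ 1·1·64·1 = 64
  -3*Y*Z**2 ↦ -3·1·4·25 = -300
  -2*Z**3 ↦ -2·1·1·125 = -250
Sum: F(4, 4, 5) = (128) + (-64) + (80) + (64) + (240) + (300) + (64) + (-300) + (-250) = 262.
Reducing mod 11: 262 ≡ 9 (mod 11).
Since F(a, b, c) ≡ 9 ≠ 0 (mod 11), P does NOT lie on the curve.


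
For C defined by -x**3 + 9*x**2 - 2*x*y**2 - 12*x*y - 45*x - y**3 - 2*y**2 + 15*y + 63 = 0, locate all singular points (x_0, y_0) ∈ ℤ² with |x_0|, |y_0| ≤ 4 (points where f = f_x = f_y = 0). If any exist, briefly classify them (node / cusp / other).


Singular points: {(3, -3)}; classification: cusp.

Compute partial derivatives:
  f_x = -3*x**2 + 18*x - 2*y**2 - 12*y - 45.
  f_y = -4*x*y - 12*x - 3*y**2 - 4*y + 15.
Scan x_0 ∈ {−4, ..., 4}. For each x_0, f_y(x_0, y) is a polynomial in y; find its integer roots y ∈ {−4, ..., 4}, then test f_x and f at those candidates.
  x = -4: f_y(-4, y) = -3*y**2 + 12*y + 63; vanishes at y ∈ {-3}. (-4, -3): f_x = -147 ≠ 0.
  x = -3: f_y(-3, y) = -3*y**2 + 8*y + 51; vanishes at y ∈ {-3}. (-3, -3): f_x = -108 ≠ 0.
  x = -2: f_y(-2, y) = -3*y**2 + 4*y + 39; vanishes at y ∈ {-3}. (-2, -3): f_x = -75 ≠ 0.
  x = -1: f_y(-1, y) = 27 - 3*y**2; vanishes at y ∈ {-3, 3}. (-1, -3): f_x = -48 ≠ 0; (-1, 3): f_x = -120 ≠ 0.
  x = 0: f_y(0, y) = -3*y**2 - 4*y + 15; vanishes at y ∈ {-3}. (0, -3): f_x = -27 ≠ 0.
  x = 1: f_y(1, y) = -3*y**2 - 8*y + 3; vanishes at y ∈ {-3}. (1, -3): f_x = -12 ≠ 0.
  x = 2: f_y(2, y) = -3*y**2 - 12*y - 9; vanishes at y ∈ {-3, -1}. (2, -3): f_x = -3 ≠ 0; (2, -1): f_x = -11 ≠ 0.
  x = 3: f_y(3, y) = -3*y**2 - 16*y - 21; vanishes at y ∈ {-3}. (3, -3): f_x = 0, f = 0 — SINGULAR.
  x = 4: f_y(4, y) = -3*y**2 - 20*y - 33; vanishes at y ∈ {-3}. (4, -3): f_x = -3 ≠ 0.
Only singular point on the grid: (3, -3).
Classify: substitute x = 3 + u, y = -3 + v and expand: f = -u**3 - 2*u*v**2 - v**3 + v**2.
No constant or linear terms (consistent with a singular point). Quadratic part: v**2. Cubic part: -u**3 - 2*u*v**2 - v**3.
The quadratic part v**2 is a perfect square, so there is a single (double) tangent line v = 0, i.e. y = -3. Restricting the cubic part to that line (v = 0) leaves -u**3 ≠ 0, so f is not divisible by v and the branch is v² ≈ u**3 to lowest order — this is a cusp.
Classification: cusp.


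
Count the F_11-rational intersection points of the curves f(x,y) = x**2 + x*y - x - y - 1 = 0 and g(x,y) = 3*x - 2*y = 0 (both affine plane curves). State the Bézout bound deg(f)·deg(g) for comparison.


Common zeros: ∅; count = 0; Bézout bound = 2.

deg(f) = 2, deg(g) = 1, so Bézout bound = 2.
Scan x ∈ F_11. For each x, list the y ∈ F_11 with f(x, y) ≡ 0 and those with g(x, y) ≡ 0 (mod 11); the common zeros in that column are the intersection.
  x = 0: f ≡ 0 at y ∈ {10}; g ≡ 0 at y ∈ {0}; common: ∅.
  x = 1: f ≡ 0 at y ∈ ∅; g ≡ 0 at y ∈ {7}; common: ∅.
  x = 2: f ≡ 0 at y ∈ {10}; g ≡ 0 at y ∈ {3}; common: ∅.
  x = 3: f ≡ 0 at y ∈ {3}; g ≡ 0 at y ∈ {10}; common: ∅.
  x = 4: f ≡ 0 at y ∈ {0}; g ≡ 0 at y ∈ {6}; common: ∅.
  x = 5: f ≡ 0 at y ∈ {9}; g ≡ 0 at y ∈ {2}; common: ∅.
  x = 6: f ≡ 0 at y ∈ {3}; g ≡ 0 at y ∈ {9}; common: ∅.
  x = 7: f ≡ 0 at y ∈ {6}; g ≡ 0 at y ∈ {5}; common: ∅.
  x = 8: f ≡ 0 at y ∈ {0}; g ≡ 0 at y ∈ {1}; common: ∅.
  x = 9: f ≡ 0 at y ∈ {9}; g ≡ 0 at y ∈ {8}; common: ∅.
  x = 10: f ≡ 0 at y ∈ {6}; g ≡ 0 at y ∈ {4}; common: ∅.
Collecting: common zeros = ∅, so the count is 0.
Comparison with the Bézout bound: 0 ≤ 2 = deg(f)·deg(g), as expected for curves with no common component (the affine F_11-count falls short of the bound because intersections may lie at infinity, over extension fields, or carry multiplicity).


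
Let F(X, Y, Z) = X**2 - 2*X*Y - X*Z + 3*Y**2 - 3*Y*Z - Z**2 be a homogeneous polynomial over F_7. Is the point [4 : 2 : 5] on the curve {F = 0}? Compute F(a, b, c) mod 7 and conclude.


F(4,2,5) ≡ 0 (mod 7); P is on the curve.

Evaluate F(4, 2, 5) term-by-term (mod 7).
  X**2 ↦ 1·16·1·1 = 16
  -2*X*Y ↦ -2·4·2·1 = -16
  -X*Z ↦ -1·4·1·5 = -20
  3*Y**2 ↦ 3·1·4·1 = 12
  -3*Y*Z ↦ -3·1·2·5 = -30
  -Z**2 ↦ -1·1·1·25 = -25
Sum: F(4, 2, 5) = (16) + (-16) + (-20) + (12) + (-30) + (-25) = -63.
Reducing mod 7: -63 ≡ 0 (mod 7).
Since F(a, b, c) ≡ 0 (mod 7), P lies on the curve.


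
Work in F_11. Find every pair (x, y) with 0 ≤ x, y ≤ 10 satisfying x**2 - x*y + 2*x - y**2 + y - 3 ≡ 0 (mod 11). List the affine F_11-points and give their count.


Affine F_11-points: {(0, 6), (1, 0), (4, 2), (4, 6), (5, 3), (5, 4), (7, 2), (7, 3), (8, 0), (8, 4)}; count = 10.

For each of the 121 pairs (x, y) ∈ F_11², evaluate f(x, y) mod 11. Record the zeros.
  x = 0: [0↦8, 1↦8, 2↦6, 3↦2, 4↦7, 5↦10, 6↦0, 7↦10, 8↦7, 9↦2, 10↦6]  zeros at y ∈ {6}
  x = 1: [0↦0, 1↦10, 2↦7, 3↦2, 4↦6, 5↦8, 6↦8, 7↦6, 8↦2, 9↦7, 10↦10]  zeros at y ∈ {0}
  x = 2: [0↦5, 1↦3, 2↦10, 3↦4, 4↦7, 5↦8, 6↦7, 7↦4, 8↦10, 9↦3, 10↦5]  zeros at y ∈ ∅
  x = 3: [0↦1, 1↦9, 2↦4, 3↦8, 4↦10, 5↦10, 6↦8, 7↦4, 8↦9, 9↦1, 10↦2]  zeros at y ∈ ∅
  x = 4: [0↦10, 1↦6, 2↦0, 3↦3, 4↦4, 5↦3, 6↦0, 7↦6, 8↦10, 9↦1, 10↦1]  zeros at y ∈ {2, 6}
  x = 5: [0↦10, 1↦5, 2↦9, 3↦0, 4↦0, 5↦9, 6↦5, 7↦10, 8↦2, 9↦3, 10↦2]  zeros at y ∈ {3, 4}
  x = 6: [0↦1, 1↦6, 2↦9, 3↦10, 4↦9, 5↦6, 6↦1, 7↦5, 8↦7, 9↦7, 10↦5]  zeros at y ∈ ∅
  x = 7: [0↦5, 1↦9, 2↦0, 3↦0, 4↦9, 5↦5, 6↦10, 7↦2, 8↦3, 9↦2, 10↦10]  zeros at y ∈ {2, 3}
  x = 8: [0↦0, 1↦3, 2↦4, 3↦3, 4↦0, 5↦6, 6↦10, 7↦1, 8↦1, 9↦10, 10↦6]  zeros at y ∈ {0, 4}
  x = 9: [0↦8, 1↦10, 2↦10, 3↦8, 4↦4, 5↦9, 6↦1, 7↦2, 8↦1, 9↦9, 10↦4]  zeros at y ∈ ∅
  x = 10: [0↦7, 1↦8, 2↦7, 3↦4, 4↦10, 5↦3, 6↦5, 7↦5, 8↦3, 9↦10, 10↦4]  zeros at y ∈ ∅
Collecting zeros: affine points = {(0, 6), (1, 0), (4, 2), (4, 6), (5, 3), (5, 4), (7, 2), (7, 3), (8, 0), (8, 4)}.
Total count |C(F_11)_aff| = 10.


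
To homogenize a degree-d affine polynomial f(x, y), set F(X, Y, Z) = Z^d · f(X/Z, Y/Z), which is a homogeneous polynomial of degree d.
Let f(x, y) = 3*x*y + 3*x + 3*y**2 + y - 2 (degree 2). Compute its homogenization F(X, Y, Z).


F(X, Y, Z) = 3*X*Y + 3*X*Z + 3*Y**2 + Y*Z - 2*Z**2

deg(f) = 2.
Substitute x = X/Z, y = Y/Z into f, then multiply by Z^2.
  monomial 3·x^1·y^1 ↦ 3·X^1·Y^1·Z^0.
  monomial 3·x^1·y^0 ↦ 3·X^1·Y^0·Z^1.
  monomial 3·x^0·y^2 ↦ 3·X^0·Y^2·Z^0.
  monomial 1·x^0·y^1 ↦ 1·X^0·Y^1·Z^1.
  monomial -2·x^0·y^0 ↦ -2·X^0·Y^0·Z^2.
Collecting: F(X, Y, Z) = 3*X*Y + 3*X*Z + 3*Y**2 + Y*Z - 2*Z**2.


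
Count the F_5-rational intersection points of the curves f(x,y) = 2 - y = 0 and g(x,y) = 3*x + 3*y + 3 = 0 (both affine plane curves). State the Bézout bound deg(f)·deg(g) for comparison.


Common zeros: {(2, 2)}; count = 1; Bézout bound = 1.

deg(f) = 1, deg(g) = 1, so Bézout bound = 1.
Scan x ∈ F_5. For each x, list the y ∈ F_5 with f(x, y) ≡ 0 and those with g(x, y) ≡ 0 (mod 5); the common zeros in that column are the intersection.
  x = 0: f ≡ 0 at y ∈ {2}; g ≡ 0 at y ∈ {4}; common: ∅.
  x = 1: f ≡ 0 at y ∈ {2}; g ≡ 0 at y ∈ {3}; common: ∅.
  x = 2: f ≡ 0 at y ∈ {2}; g ≡ 0 at y ∈ {2}; common: {2}.
  x = 3: f ≡ 0 at y ∈ {2}; g ≡ 0 at y ∈ {1}; common: ∅.
  x = 4: f ≡ 0 at y ∈ {2}; g ≡ 0 at y ∈ {0}; common: ∅.
Collecting: common zeros = {(2, 2)}, so the count is 1.
Comparison with the Bézout bound: 1 ≤ 1 = deg(f)·deg(g), as expected for curves with no common component (the bound is attained).


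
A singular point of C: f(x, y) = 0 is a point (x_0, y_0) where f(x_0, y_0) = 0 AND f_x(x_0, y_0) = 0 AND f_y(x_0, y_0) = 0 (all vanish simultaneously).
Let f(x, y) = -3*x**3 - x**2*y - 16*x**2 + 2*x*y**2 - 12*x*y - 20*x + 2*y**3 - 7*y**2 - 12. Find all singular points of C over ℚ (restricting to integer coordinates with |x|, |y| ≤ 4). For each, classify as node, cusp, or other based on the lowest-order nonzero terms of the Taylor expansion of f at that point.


Singular points: {(-2, 2)}; classification: cusp.

Compute partial derivatives:
  f_x = -9*x**2 - 2*x*y - 32*x + 2*y**2 - 12*y - 20.
  f_y = -x**2 + 4*x*y - 12*x + 6*y**2 - 14*y.
Scan x_0 ∈ {−4, ..., 4}. For each x_0, f_y(x_0, y) is a polynomial in y; find its integer roots y ∈ {−4, ..., 4}, then test f_x and f at those candidates.
  x = -4: f_y(-4, y) = 6*y**2 - 30*y + 32; no integer root y with |y| ≤ 4.
  x = -3: f_y(-3, y) = 6*y**2 - 26*y + 27; no integer root y with |y| ≤ 4.
  x = -2: f_y(-2, y) = 6*y**2 - 22*y + 20; vanishes at y ∈ {2}. (-2, 2): f_x = 0, f = 0 — SINGULAR.
  x = -1: f_y(-1, y) = 6*y**2 - 18*y + 11; no integer root y with |y| ≤ 4.
  x = 0: f_y(0, y) = 6*y**2 - 14*y; vanishes at y ∈ {0}. (0, 0): f_x = -20 ≠ 0.
  x = 1: f_y(1, y) = 6*y**2 - 10*y - 13; no integer root y with |y| ≤ 4.
  x = 2: f_y(2, y) = 6*y**2 - 6*y - 28; no integer root y with |y| ≤ 4.
  x = 3: f_y(3, y) = 6*y**2 - 2*y - 45; no integer root y with |y| ≤ 4.
  x = 4: f_y(4, y) = 6*y**2 + 2*y - 64; no integer root y with |y| ≤ 4.
Only singular point on the grid: (-2, 2).
Classify: substitute x = -2 + u, y = 2 + v and expand: f = -3*u**3 - u**2*v + 2*u*v**2 + 2*v**3 + v**2.
No constant or linear terms (consistent with a singular point). Quadratic part: v**2. Cubic part: -3*u**3 - u**2*v + 2*u*v**2 + 2*v**3.
The quadratic part v**2 is a perfect square, so there is a single (double) tangent line v = 0, i.e. y = 2. Restricting the cubic part to that line (v = 0) leaves -3*u**3 ≠ 0, so f is not divisible by v and the branch is v² ≈ 3*u**3 to lowest order — this is a cusp.
Classification: cusp.


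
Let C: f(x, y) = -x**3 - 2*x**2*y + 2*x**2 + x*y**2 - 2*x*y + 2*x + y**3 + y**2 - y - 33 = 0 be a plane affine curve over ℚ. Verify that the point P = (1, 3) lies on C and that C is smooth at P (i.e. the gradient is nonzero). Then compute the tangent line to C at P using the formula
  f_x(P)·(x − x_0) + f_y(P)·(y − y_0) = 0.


Tangent line at P: -6*x + 34*y - 96 = 0.

Step 1: f(1, 3) = 0, so P lies on C.
Step 2: partial derivatives
  f_x(x, y) = -3*x**2 - 4*x*y + 4*x + y**2 - 2*y + 2, f_y(x, y) = -2*x**2 + 2*x*y - 2*x + 3*y**2 + 2*y - 1.
  f_x(P) = -6, f_y(P) = 34 (gradient nonzero, so P is smooth).
Step 3: tangent line at P: -6·(x − 1) + 34·(y − 3) = 0.
Expanding: -6*x + 34*y - 96 = 0.


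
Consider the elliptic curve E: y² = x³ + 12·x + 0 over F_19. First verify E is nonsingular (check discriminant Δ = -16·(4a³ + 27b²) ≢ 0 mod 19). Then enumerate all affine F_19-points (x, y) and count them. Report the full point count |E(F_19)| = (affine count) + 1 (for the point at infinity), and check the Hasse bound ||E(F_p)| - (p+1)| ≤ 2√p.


Affine points = {(0, 0), (3, 5), (3, 14), (4, 6), (4, 13), (7, 3), (7, 16), (8, 0), (9, 1), (9, 18), (11, 0), (13, 4), (13, 15), (14, 9), (14, 10), (17, 5), (17, 14), (18, 5), (18, 14)}; affine count = 19; |E(F_19)| = 20.

Discriminant check: Δ ∝ 4a³ + 27b² = 4·12³ + 27·0² = 4·1728 + 27·0 ≡ 15 (mod 19). Nonzero ⇒ E is nonsingular.
For each x ∈ F_19, compute rhs = x³ + 12·x + 0 mod 19, then count y ∈ F_19 with y² ≡ rhs.
  x = 0: rhs = 0, matching y values: 0 (1 points).
  x = 1: rhs = 13, matching y values: none (0 points).
  x = 2: rhs = 13, matching y values: none (0 points).
  x = 3: rhs = 6, matching y values: 5, 14 (2 points).
  x = 4: rhs = 17, matching y values: 6, 13 (2 points).
  x = 5: rhs = 14, matching y values: none (0 points).
  x = 6: rhs = 3, matching y values: none (0 points).
  x = 7: rhs = 9, matching y values: 3, 16 (2 points).
  x = 8: rhs = 0, matching y values: 0 (1 points).
  x = 9: rhs = 1, matching y values: 1, 18 (2 points).
  x = 10: rhs = 18, matching y values: none (0 points).
  x = 11: rhs = 0, matching y values: 0 (1 points).
  x = 12: rhs = 10, matching y values: none (0 points).
  x = 13: rhs = 16, matching y values: 4, 15 (2 points).
  x = 14: rhs = 5, matching y values: 9, 10 (2 points).
  x = 15: rhs = 2, matching y values: none (0 points).
  x = 16: rhs = 13, matching y values: none (0 points).
  x = 17: rhs = 6, matching y values: 5, 14 (2 points).
  x = 18: rhs = 6, matching y values: 5, 14 (2 points).
Total affine count: 19.
Full point count |E(F_19)| = 19 + 1 = 20.
Hasse bound: |20 − (19+1)| = |0| = 0 ≤ 2√19 ≈ 8.7178 ✓.


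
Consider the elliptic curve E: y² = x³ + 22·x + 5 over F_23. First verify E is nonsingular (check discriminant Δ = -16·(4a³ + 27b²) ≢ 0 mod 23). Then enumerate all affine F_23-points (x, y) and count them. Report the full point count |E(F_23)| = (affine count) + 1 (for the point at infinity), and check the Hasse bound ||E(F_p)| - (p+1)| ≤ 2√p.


Affine points = {(3, 11), (3, 12), (6, 10), (6, 13), (8, 7), (8, 16), (9, 9), (9, 14), (10, 11), (10, 12), (13, 2), (13, 21), (17, 5), (17, 18), (18, 0), (20, 2), (20, 21)}; affine count = 17; |E(F_23)| = 18.

Discriminant check: Δ ∝ 4a³ + 27b² = 4·22³ + 27·5² = 4·10648 + 27·25 ≡ 4 (mod 23). Nonzero ⇒ E is nonsingular.
For each x ∈ F_23, compute rhs = x³ + 22·x + 5 mod 23, then count y ∈ F_23 with y² ≡ rhs.
  x = 0: rhs = 5, matching y values: none (0 points).
  x = 1: rhs = 5, matching y values: none (0 points).
  x = 2: rhs = 11, matching y values: none (0 points).
  x = 3: rhs = 6, matching y values: 11, 12 (2 points).
  x = 4: rhs = 19, matching y values: none (0 points).
  x = 5: rhs = 10, matching y values: none (0 points).
  x = 6: rhs = 8, matching y values: 10, 13 (2 points).
  x = 7: rhs = 19, matching y values: none (0 points).
  x = 8: rhs = 3, matching y values: 7, 16 (2 points).
  x = 9: rhs = 12, matching y values: 9, 14 (2 points).
  x = 10: rhs = 6, matching y values: 11, 12 (2 points).
  x = 11: rhs = 14, matching y values: none (0 points).
  x = 12: rhs = 19, matching y values: none (0 points).
  x = 13: rhs = 4, matching y values: 2, 21 (2 points).
  x = 14: rhs = 21, matching y values: none (0 points).
  x = 15: rhs = 7, matching y values: none (0 points).
  x = 16: rhs = 14, matching y values: none (0 points).
  x = 17: rhs = 2, matching y values: 5, 18 (2 points).
  x = 18: rhs = 0, matching y values: 0 (1 points).
  x = 19: rhs = 14, matching y values: none (0 points).
  x = 20: rhs = 4, matching y values: 2, 21 (2 points).
  x = 21: rhs = 22, matching y values: none (0 points).
  x = 22: rhs = 5, matching y values: none (0 points).
Total affine count: 17.
Full point count |E(F_23)| = 17 + 1 = 18.
Hasse bound: |18 − (23+1)| = |-6| = 6 ≤ 2√23 ≈ 9.5917 ✓.
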